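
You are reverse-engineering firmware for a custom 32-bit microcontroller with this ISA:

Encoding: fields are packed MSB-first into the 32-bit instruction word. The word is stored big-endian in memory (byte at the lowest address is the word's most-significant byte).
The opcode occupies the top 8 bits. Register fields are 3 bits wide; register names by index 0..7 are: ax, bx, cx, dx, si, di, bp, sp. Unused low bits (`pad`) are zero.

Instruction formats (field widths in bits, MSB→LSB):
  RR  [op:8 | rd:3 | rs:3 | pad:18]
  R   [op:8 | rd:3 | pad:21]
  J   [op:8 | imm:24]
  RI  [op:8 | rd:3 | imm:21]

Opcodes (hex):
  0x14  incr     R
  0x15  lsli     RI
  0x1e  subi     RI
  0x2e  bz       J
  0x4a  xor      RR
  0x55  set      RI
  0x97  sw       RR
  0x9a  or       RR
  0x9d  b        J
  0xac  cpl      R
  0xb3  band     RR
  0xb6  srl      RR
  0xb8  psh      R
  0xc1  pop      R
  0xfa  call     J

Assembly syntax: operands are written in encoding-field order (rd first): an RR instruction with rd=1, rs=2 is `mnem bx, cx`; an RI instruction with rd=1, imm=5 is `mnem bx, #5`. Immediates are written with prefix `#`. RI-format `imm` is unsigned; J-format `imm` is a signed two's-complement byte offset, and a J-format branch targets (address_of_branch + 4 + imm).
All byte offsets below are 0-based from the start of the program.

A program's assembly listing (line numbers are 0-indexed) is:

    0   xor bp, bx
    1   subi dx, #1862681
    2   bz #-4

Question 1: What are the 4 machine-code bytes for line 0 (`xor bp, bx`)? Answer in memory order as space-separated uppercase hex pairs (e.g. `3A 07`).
line 0 (xor): pack op=0x4a:8|rd=6:3|rs=1:3|pad=0:18 = 0x4ac40000; big→ 4a c4 00 00

4A C4 00 00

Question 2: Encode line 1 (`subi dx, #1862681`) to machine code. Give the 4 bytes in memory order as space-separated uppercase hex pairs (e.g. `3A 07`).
line 1 (subi): pack op=0x1e:8|rd=3:3|imm=1862681:21 = 0x1e7c6c19; big→ 1e 7c 6c 19

1E 7C 6C 19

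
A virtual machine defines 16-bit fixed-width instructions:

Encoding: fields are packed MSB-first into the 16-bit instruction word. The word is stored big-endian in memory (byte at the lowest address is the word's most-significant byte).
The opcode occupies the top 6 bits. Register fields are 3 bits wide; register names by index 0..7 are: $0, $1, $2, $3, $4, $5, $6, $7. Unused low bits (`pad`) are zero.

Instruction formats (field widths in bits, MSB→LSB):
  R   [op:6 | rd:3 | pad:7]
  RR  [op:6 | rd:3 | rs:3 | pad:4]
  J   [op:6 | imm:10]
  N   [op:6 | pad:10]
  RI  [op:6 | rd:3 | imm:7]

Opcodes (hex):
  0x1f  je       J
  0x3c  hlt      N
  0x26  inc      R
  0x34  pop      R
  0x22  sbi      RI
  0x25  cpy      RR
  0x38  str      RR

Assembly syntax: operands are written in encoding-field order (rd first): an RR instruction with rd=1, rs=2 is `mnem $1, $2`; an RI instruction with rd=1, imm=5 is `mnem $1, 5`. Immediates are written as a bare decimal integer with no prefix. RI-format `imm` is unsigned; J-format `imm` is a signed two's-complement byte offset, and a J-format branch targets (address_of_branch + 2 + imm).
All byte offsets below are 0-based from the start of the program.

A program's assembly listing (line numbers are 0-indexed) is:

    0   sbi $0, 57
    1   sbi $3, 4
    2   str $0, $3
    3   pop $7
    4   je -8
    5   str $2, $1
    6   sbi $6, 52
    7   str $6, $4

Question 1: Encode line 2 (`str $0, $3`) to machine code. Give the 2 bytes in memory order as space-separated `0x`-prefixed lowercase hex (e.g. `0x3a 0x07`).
L2: str op=0x38:6|rd=0:3|rs=3:3|pad=0:4 ⇒ 0xe030 ⇒ big e0 30

0xe0 0x30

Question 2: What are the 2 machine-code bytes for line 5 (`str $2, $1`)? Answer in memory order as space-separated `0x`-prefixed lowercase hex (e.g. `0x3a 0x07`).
0xe1 0x10

5. str fields op=0x38:6|rd=2:3|rs=1:3|pad=0:4 → word e110h → e1 10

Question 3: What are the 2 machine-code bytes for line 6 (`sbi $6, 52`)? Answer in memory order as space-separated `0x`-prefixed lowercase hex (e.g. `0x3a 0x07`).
L6: sbi op=0x22:6|rd=6:3|imm=52:7 ⇒ 0x8b34 ⇒ big 8b 34

0x8b 0x34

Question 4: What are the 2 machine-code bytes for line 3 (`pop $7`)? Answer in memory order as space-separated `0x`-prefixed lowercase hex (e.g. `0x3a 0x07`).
0xd3 0x80

L3: pop op=0x34:6|rd=7:3|pad=0:7 ⇒ 0xd380 ⇒ big d3 80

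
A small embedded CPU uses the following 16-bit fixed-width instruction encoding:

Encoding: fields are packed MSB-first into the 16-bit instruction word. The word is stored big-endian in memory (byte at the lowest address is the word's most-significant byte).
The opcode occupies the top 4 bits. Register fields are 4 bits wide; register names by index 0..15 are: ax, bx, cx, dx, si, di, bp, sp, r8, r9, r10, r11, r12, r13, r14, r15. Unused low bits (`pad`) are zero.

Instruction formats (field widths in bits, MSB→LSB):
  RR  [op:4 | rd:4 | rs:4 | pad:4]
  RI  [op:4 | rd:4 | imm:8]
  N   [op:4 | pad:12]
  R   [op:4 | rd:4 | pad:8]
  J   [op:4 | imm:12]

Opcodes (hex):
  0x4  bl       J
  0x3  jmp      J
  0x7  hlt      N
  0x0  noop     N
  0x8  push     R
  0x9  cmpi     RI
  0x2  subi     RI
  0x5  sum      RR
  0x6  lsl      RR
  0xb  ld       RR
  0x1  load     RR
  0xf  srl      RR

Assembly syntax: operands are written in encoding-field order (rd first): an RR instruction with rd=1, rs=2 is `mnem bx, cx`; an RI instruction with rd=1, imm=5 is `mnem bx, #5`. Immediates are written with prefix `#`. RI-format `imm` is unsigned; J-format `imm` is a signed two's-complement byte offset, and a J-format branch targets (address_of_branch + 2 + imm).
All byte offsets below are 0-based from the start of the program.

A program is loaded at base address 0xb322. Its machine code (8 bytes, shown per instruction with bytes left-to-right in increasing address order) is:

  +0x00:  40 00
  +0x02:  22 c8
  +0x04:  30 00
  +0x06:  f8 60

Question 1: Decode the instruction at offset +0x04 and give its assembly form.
off 0x04: read 30 00 as big → 0x3000
  op=0x3000>>12=0x3 ⇒ jmp (J)
  [11:0] imm=0 = #0

jmp #0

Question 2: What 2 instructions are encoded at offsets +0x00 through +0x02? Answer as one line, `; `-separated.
bl #0; subi cx, #200

off 0x00: read 40 00 as big → 0x4000
  op=0x4000>>12=0x4 ⇒ bl (J)
  [11:0] imm=0 = #0
off 0x02: read 22 c8 as big → 0x22c8
  op=0x22c8>>12=0x2 ⇒ subi (RI)
  [11:8] rd=2 = cx
  [7:0] imm=200 = #200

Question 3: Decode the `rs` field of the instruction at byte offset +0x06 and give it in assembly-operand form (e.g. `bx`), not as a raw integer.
[06] f8 60 → 0xf860
  top 4b → 0xf → srl [RR]
  rd@[11:8]=0x8 ⇒ r8
  rs@[7:4]=0x6 ⇒ bp

bp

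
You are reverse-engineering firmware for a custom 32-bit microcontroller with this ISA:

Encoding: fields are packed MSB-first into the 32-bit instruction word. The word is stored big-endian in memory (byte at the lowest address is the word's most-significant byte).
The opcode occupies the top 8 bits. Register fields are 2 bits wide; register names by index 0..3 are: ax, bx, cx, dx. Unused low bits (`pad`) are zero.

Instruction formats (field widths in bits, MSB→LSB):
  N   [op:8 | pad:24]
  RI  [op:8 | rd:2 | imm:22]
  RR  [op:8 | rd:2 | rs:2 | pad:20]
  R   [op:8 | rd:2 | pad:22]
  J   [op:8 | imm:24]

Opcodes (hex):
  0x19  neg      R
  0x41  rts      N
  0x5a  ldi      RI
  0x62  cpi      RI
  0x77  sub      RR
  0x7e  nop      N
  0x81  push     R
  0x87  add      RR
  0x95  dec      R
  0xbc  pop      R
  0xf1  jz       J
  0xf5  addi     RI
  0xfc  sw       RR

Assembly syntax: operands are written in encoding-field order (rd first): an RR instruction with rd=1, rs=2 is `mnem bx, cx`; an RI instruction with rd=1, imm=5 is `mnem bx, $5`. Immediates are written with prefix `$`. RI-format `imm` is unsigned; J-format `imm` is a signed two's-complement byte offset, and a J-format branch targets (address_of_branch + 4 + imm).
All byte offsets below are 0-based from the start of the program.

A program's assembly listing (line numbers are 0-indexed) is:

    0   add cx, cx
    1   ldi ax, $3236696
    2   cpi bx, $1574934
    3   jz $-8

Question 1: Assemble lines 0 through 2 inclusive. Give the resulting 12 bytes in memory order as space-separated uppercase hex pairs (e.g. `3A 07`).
L0: add op=0x87:8|rd=2:2|rs=2:2|pad=0:20 ⇒ 0x87a00000 ⇒ big 87 a0 00 00
L1: ldi op=0x5a:8|rd=0:2|imm=3236696:22 ⇒ 0x5a316358 ⇒ big 5a 31 63 58
L2: cpi op=0x62:8|rd=1:2|imm=1574934:22 ⇒ 0x62580816 ⇒ big 62 58 08 16

87 A0 00 00 5A 31 63 58 62 58 08 16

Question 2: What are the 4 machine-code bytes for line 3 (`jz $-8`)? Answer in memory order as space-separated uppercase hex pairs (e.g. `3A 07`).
F1 FF FF F8

line 3 (jz): pack op=0xf1:8|imm=-8:24 = 0xf1fffff8; big→ f1 ff ff f8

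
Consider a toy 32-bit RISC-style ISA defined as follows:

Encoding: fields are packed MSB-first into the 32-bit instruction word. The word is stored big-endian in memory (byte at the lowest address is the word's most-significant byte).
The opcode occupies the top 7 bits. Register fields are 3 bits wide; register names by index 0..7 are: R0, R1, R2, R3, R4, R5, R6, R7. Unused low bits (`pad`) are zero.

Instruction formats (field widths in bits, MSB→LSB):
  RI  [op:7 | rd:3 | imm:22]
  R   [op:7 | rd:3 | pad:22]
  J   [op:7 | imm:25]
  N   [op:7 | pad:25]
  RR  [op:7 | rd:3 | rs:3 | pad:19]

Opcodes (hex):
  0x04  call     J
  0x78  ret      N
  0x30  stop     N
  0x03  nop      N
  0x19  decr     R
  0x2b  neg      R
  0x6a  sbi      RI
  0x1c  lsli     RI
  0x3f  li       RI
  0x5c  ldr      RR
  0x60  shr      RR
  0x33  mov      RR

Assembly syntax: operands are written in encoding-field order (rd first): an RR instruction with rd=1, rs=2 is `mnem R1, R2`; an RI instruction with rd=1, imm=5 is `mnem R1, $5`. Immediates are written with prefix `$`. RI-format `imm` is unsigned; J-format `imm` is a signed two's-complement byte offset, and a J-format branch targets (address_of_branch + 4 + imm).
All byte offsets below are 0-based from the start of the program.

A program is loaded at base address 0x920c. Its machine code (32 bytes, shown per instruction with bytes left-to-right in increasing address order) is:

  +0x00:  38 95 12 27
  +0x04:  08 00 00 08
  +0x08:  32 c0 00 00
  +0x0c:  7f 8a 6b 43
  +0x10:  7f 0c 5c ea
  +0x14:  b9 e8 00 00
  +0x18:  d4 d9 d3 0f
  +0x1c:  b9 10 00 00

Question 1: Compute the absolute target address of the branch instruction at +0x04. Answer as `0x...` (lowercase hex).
off 0x04: read 08 00 00 08 as big → 0x08000008
  top 7b → 0x4 → call [J]
  imm: (w>>0)&0x1ffffff=0x8 → $8
  target = base 0x920c + off 0x04 + 4 + imm 8 = 0x921c

0x921c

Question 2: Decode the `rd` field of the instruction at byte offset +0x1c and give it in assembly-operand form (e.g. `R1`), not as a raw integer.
R4

[1c] b9 10 00 00 → 0xb9100000
  top 7b → 0x5c → ldr [RR]
  rd@[24:22]=0x4 ⇒ R4
  rs@[21:19]=0x2 ⇒ R2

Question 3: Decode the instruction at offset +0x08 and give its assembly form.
off 0x08: read 32 c0 00 00 as big → 0x32c00000
  top 7b → 0x19 → decr [R]
  [24:22] rd=3 = R3

decr R3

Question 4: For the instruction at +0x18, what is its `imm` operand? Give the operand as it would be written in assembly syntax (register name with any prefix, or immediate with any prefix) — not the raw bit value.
+0x18: d4 d9 d3 0f ⇒ word 0xd4d9d30f (big)
  opcode bits[31:25]=0x6a: sbi/RI
  rd@[24:22]=0x3 ⇒ R3
  imm@[21:0]=0x19d30f ⇒ $1692431

$1692431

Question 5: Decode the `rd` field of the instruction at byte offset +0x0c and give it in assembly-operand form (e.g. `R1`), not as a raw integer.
R6

+0x0c: 7f 8a 6b 43 ⇒ word 0x7f8a6b43 (big)
  top 7b → 0x3f → li [RI]
  rd: (w>>22)&0x7=0x6 → R6
  imm: (w>>0)&0x3fffff=0xa6b43 → $682819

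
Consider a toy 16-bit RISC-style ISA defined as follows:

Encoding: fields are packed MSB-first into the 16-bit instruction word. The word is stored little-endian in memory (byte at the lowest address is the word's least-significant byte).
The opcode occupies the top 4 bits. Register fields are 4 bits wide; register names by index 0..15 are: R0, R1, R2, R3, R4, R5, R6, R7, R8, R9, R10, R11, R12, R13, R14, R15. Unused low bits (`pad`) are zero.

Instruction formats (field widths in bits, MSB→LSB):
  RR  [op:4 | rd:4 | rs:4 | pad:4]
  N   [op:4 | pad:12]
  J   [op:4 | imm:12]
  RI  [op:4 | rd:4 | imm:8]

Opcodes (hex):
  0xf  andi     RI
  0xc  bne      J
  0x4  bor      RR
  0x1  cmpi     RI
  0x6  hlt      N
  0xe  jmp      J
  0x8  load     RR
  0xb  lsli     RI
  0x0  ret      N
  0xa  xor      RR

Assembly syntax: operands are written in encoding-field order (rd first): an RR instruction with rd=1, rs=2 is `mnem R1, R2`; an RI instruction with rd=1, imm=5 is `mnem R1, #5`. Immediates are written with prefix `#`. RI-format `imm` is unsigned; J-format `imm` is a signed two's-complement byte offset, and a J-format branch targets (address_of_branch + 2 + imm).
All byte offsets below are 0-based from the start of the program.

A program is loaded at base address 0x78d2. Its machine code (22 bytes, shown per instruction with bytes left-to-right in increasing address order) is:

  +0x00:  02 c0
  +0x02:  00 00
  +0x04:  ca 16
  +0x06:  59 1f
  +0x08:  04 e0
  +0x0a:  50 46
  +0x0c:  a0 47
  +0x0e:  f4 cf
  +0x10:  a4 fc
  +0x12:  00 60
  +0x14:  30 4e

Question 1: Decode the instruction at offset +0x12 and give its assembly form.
hlt

+0x12: 00 60 ⇒ word 0x6000 (little)
  top 4b → 0x6 → hlt [N]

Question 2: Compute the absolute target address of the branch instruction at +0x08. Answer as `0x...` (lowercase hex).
+0x08: 04 e0 ⇒ word 0xe004 (little)
  op=0xe004>>12=0xe ⇒ jmp (J)
  imm: (w>>0)&0xfff=0x4 → #4
  target = base 0x78d2 + off 0x08 + 2 + imm 4 = 0x78e0

0x78e0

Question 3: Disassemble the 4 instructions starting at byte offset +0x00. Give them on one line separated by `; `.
bne #2; ret; cmpi R6, #202; cmpi R15, #89

[00] 02 c0 → 0xc002
  opcode bits[15:12]=0xc: bne/J
  imm: (w>>0)&0xfff=0x2 → #2
[02] 00 00 → 0x0000
  opcode bits[15:12]=0x0: ret/N
[04] ca 16 → 0x16ca
  opcode bits[15:12]=0x1: cmpi/RI
  rd: (w>>8)&0xf=0x6 → R6
  imm: (w>>0)&0xff=0xca → #202
[06] 59 1f → 0x1f59
  opcode bits[15:12]=0x1: cmpi/RI
  rd: (w>>8)&0xf=0xf → R15
  imm: (w>>0)&0xff=0x59 → #89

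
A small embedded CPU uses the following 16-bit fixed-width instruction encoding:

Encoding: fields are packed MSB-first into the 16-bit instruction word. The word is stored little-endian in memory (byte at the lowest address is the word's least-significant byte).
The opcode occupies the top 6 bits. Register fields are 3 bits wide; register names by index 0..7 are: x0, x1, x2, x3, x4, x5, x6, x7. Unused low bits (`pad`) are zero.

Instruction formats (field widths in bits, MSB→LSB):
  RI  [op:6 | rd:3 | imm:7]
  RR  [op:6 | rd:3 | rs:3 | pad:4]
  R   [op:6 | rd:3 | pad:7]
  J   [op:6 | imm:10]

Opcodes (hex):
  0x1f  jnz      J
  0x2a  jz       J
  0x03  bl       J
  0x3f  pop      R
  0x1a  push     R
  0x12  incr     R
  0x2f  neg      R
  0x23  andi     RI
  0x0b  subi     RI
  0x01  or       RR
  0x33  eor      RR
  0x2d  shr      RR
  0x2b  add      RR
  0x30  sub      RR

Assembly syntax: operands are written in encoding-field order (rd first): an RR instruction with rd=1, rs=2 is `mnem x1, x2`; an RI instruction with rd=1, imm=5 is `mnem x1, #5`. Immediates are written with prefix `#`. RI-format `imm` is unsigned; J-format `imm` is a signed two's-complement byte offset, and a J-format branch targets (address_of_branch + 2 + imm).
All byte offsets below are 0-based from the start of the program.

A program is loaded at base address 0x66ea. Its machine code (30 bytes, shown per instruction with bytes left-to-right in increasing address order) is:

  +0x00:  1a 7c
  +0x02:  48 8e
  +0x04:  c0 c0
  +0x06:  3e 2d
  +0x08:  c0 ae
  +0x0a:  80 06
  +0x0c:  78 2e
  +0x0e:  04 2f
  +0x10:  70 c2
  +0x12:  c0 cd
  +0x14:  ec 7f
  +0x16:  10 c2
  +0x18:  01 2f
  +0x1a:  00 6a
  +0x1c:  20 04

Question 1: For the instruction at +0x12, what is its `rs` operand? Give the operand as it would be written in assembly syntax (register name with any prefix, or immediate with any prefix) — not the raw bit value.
[12] c0 cd → 0xcdc0
  top 6b → 0x33 → eor [RR]
  rd: (w>>7)&0x7=0x3 → x3
  rs: (w>>4)&0x7=0x4 → x4

x4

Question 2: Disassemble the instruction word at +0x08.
@+08  little-endian(c0 ae) = 0xaec0
  opcode bits[15:10]=0x2b: add/RR
  rd@[9:7]=0x5 ⇒ x5
  rs@[6:4]=0x4 ⇒ x4

add x5, x4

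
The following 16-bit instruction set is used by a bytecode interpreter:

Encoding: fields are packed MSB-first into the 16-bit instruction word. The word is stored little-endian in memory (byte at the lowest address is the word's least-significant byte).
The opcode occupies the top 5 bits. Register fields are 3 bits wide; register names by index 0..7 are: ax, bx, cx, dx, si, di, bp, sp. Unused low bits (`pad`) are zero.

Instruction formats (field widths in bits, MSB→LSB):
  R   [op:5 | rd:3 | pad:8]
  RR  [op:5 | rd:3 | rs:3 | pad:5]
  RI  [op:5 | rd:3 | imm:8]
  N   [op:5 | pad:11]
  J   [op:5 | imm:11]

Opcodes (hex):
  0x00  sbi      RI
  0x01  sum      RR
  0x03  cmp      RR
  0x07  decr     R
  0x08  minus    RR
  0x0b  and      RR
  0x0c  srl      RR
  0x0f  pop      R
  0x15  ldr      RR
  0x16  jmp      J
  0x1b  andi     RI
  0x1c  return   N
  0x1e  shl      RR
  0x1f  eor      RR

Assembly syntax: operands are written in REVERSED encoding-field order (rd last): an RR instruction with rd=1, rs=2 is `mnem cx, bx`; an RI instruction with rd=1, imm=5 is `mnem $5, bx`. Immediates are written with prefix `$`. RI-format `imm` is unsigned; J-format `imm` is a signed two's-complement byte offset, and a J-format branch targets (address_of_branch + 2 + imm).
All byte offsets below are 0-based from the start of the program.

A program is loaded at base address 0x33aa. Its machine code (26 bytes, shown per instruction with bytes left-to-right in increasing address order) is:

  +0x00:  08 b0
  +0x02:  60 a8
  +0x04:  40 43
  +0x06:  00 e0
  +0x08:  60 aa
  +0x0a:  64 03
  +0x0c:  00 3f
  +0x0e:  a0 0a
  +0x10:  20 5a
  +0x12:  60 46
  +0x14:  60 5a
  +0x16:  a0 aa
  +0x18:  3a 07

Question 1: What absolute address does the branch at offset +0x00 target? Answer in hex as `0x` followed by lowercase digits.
0x33b4

[00] 08 b0 → 0xb008
  opcode bits[15:11]=0x16: jmp/J
  imm@[10:0]=0x8 ⇒ $8
  target = base 0x33aa + off 0x00 + 2 + imm 8 = 0x33b4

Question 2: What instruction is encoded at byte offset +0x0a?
sbi $100, dx

@+0a  little-endian(64 03) = 0x0364
  top 5b → 0x0 → sbi [RI]
  [10:8] rd=3 = dx
  [7:0] imm=100 = $100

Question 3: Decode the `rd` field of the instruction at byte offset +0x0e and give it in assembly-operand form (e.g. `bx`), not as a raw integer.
off 0x0e: read a0 0a as little → 0x0aa0
  top 5b → 0x1 → sum [RR]
  rd: (w>>8)&0x7=0x2 → cx
  rs: (w>>5)&0x7=0x5 → di

cx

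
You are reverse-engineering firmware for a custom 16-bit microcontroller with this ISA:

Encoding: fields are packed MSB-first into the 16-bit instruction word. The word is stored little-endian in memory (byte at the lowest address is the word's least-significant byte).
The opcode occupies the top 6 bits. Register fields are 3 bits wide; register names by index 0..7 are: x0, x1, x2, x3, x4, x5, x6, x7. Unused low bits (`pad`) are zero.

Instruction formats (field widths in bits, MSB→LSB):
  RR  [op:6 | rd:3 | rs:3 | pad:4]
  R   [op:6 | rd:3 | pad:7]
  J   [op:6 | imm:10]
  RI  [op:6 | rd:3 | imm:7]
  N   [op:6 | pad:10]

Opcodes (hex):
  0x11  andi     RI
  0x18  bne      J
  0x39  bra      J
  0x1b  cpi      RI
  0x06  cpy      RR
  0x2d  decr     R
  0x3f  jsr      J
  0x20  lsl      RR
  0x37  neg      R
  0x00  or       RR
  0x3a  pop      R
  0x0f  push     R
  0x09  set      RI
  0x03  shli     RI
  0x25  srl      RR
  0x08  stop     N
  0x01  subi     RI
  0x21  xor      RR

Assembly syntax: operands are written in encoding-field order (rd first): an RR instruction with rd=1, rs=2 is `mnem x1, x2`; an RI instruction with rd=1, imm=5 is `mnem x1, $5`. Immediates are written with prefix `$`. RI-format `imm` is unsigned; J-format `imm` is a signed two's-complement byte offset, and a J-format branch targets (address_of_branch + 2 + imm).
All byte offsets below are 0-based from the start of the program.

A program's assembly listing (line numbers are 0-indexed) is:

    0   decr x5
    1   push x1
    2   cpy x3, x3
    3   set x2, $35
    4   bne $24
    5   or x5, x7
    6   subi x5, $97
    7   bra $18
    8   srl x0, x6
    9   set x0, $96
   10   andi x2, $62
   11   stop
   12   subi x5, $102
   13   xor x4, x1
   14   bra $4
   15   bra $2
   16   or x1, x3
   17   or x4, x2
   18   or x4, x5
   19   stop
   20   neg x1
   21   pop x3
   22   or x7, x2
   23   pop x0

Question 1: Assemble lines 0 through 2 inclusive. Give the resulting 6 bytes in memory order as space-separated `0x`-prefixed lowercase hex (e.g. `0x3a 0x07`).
L0: decr op=0x2d:6|rd=5:3|pad=0:7 ⇒ 0xb680 ⇒ little 80 b6
L1: push op=0xf:6|rd=1:3|pad=0:7 ⇒ 0x3c80 ⇒ little 80 3c
L2: cpy op=0x6:6|rd=3:3|rs=3:3|pad=0:4 ⇒ 0x19b0 ⇒ little b0 19

0x80 0xb6 0x80 0x3c 0xb0 0x19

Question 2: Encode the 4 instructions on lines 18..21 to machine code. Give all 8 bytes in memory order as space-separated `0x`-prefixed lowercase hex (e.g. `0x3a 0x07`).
L18: or op=0x0:6|rd=4:3|rs=5:3|pad=0:4 ⇒ 0x0250 ⇒ little 50 02
L19: stop op=0x8:6|pad=0:10 ⇒ 0x2000 ⇒ little 00 20
L20: neg op=0x37:6|rd=1:3|pad=0:7 ⇒ 0xdc80 ⇒ little 80 dc
L21: pop op=0x3a:6|rd=3:3|pad=0:7 ⇒ 0xe980 ⇒ little 80 e9

0x50 0x02 0x00 0x20 0x80 0xdc 0x80 0xe9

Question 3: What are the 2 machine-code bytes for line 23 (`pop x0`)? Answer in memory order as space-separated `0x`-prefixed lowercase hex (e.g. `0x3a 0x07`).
L23: pop op=0x3a:6|rd=0:3|pad=0:7 ⇒ 0xe800 ⇒ little 00 e8

0x00 0xe8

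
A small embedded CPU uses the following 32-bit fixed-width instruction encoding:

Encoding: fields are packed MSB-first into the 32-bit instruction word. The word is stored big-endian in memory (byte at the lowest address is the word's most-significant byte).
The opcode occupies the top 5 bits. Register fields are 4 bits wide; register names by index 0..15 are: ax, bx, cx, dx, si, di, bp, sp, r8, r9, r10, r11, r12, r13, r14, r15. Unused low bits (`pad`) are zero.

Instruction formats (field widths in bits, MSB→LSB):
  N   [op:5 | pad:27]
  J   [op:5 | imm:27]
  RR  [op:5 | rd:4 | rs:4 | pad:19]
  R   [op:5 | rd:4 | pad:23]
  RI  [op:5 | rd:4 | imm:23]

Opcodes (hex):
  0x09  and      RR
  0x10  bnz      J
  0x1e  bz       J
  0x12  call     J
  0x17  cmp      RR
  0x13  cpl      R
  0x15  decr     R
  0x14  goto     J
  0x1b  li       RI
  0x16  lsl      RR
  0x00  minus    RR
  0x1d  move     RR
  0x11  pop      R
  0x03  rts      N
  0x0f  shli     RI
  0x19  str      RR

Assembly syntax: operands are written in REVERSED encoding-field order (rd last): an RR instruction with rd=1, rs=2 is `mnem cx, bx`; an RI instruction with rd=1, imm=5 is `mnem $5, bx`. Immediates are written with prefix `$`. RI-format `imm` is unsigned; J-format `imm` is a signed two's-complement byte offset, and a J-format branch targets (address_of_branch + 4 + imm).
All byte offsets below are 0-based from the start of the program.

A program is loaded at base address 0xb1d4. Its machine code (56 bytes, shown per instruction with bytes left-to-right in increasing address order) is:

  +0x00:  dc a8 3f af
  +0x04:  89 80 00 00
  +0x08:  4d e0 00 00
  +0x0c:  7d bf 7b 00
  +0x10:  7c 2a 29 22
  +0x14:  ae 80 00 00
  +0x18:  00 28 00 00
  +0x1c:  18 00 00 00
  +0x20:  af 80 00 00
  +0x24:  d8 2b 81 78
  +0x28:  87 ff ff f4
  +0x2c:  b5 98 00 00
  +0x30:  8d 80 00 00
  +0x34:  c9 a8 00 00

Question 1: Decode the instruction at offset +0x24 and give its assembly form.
li $2851192, ax

[24] d8 2b 81 78 → 0xd82b8178
  opcode bits[31:27]=0x1b: li/RI
  [26:23] rd=0 = ax
  [22:0] imm=2851192 = $2851192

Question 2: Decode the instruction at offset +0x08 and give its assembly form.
[08] 4d e0 00 00 → 0x4de00000
  top 5b → 0x9 → and [RR]
  rd: (w>>23)&0xf=0xb → r11
  rs: (w>>19)&0xf=0xc → r12

and r12, r11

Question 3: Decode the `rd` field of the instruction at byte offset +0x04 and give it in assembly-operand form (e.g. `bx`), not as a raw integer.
dx

off 0x04: read 89 80 00 00 as big → 0x89800000
  op=0x89800000>>27=0x11 ⇒ pop (R)
  [26:23] rd=3 = dx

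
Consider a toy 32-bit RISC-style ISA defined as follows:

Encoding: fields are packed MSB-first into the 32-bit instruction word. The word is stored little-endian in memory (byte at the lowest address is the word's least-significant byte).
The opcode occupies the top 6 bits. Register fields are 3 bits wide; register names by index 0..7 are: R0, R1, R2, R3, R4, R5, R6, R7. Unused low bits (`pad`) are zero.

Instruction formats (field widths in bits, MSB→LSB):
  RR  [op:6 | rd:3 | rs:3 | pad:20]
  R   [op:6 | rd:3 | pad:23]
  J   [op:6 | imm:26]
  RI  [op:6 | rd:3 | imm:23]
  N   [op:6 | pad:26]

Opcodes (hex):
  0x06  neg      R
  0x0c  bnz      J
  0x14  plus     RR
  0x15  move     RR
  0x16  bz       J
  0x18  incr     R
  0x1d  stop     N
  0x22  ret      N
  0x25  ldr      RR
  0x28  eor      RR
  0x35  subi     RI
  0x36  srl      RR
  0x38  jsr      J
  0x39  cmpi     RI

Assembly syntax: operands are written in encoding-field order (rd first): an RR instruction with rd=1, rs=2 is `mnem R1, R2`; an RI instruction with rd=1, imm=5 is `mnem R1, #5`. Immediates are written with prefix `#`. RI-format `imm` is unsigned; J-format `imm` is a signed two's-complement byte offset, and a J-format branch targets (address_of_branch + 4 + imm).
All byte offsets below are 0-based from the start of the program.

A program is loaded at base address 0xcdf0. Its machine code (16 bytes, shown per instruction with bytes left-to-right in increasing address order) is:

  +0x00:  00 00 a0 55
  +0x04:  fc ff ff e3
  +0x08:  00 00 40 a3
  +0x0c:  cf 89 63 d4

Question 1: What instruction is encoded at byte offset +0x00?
move R3, R2

+0x00: 00 00 a0 55 ⇒ word 0x55a00000 (little)
  op=0x55a00000>>26=0x15 ⇒ move (RR)
  rd@[25:23]=0x3 ⇒ R3
  rs@[22:20]=0x2 ⇒ R2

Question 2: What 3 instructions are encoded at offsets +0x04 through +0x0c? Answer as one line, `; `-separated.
jsr #-4; eor R6, R4; subi R0, #6523343

[04] fc ff ff e3 → 0xe3fffffc
  opcode bits[31:26]=0x38: jsr/J
  imm@[25:0]=0x3fffffc (s26→-4) ⇒ #-4
[08] 00 00 40 a3 → 0xa3400000
  opcode bits[31:26]=0x28: eor/RR
  rd@[25:23]=0x6 ⇒ R6
  rs@[22:20]=0x4 ⇒ R4
[0c] cf 89 63 d4 → 0xd46389cf
  opcode bits[31:26]=0x35: subi/RI
  rd@[25:23]=0x0 ⇒ R0
  imm@[22:0]=0x6389cf ⇒ #6523343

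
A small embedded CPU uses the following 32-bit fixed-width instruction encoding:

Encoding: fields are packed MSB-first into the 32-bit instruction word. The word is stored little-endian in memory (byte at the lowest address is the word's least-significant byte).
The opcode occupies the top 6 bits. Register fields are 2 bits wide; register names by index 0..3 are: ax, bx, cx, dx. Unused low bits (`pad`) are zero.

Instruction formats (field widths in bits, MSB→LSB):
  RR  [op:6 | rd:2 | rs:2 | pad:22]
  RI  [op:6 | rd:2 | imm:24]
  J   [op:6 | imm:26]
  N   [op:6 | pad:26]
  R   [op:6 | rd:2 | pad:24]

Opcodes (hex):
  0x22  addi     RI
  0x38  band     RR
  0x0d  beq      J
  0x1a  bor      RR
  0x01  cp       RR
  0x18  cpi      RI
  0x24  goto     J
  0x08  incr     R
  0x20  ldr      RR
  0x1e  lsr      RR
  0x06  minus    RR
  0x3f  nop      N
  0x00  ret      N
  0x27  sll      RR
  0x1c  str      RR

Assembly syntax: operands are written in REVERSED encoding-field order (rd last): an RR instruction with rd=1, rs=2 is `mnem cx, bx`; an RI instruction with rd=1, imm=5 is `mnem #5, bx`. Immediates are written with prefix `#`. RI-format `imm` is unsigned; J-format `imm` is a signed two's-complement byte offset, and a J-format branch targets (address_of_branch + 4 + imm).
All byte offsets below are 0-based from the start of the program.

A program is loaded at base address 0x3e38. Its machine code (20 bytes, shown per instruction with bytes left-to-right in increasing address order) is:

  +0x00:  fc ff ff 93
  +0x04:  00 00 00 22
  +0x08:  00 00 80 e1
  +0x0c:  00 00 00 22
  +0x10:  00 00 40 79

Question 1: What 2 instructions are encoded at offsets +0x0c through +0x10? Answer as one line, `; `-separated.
off 0x0c: read 00 00 00 22 as little → 0x22000000
  opcode bits[31:26]=0x8: incr/R
  rd: (w>>24)&0x3=0x2 → cx
off 0x10: read 00 00 40 79 as little → 0x79400000
  opcode bits[31:26]=0x1e: lsr/RR
  rd: (w>>24)&0x3=0x1 → bx
  rs: (w>>22)&0x3=0x1 → bx

incr cx; lsr bx, bx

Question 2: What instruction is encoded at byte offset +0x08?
band cx, bx

off 0x08: read 00 00 80 e1 as little → 0xe1800000
  op=0xe1800000>>26=0x38 ⇒ band (RR)
  [25:24] rd=1 = bx
  [23:22] rs=2 = cx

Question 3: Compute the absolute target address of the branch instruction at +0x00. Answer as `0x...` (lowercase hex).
off 0x00: read fc ff ff 93 as little → 0x93fffffc
  op=0x93fffffc>>26=0x24 ⇒ goto (J)
  [25:0] imm=67108860 (s26→-4) = #-4
  target = base 0x3e38 + off 0x00 + 4 + imm -4 = 0x3e38

0x3e38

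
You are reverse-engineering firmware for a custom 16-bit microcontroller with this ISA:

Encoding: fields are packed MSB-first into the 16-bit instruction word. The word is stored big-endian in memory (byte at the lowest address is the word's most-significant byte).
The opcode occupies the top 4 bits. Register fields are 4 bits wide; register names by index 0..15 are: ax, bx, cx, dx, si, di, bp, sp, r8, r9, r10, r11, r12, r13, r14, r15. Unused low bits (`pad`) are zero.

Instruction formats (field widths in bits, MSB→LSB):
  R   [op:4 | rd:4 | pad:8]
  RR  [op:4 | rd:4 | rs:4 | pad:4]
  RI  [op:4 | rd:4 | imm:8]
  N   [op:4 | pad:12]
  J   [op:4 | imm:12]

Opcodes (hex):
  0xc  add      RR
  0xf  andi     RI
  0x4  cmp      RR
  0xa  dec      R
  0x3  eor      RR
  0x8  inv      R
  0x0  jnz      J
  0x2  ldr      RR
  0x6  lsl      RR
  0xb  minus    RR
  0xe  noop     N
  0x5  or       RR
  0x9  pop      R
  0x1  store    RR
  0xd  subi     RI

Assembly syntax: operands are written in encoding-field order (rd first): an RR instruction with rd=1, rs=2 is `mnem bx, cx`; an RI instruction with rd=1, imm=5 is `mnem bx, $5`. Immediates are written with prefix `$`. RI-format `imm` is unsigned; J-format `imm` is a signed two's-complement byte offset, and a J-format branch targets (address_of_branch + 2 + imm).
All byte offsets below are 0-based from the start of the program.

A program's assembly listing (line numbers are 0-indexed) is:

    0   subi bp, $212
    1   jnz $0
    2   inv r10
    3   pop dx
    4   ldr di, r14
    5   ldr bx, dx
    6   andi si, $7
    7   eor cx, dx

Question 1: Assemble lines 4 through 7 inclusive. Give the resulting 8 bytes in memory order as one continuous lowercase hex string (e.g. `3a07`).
25e02130f4073230

4. ldr fields op=0x2:4|rd=5:4|rs=14:4|pad=0:4 → word 25e0h → 25 e0
5. ldr fields op=0x2:4|rd=1:4|rs=3:4|pad=0:4 → word 2130h → 21 30
6. andi fields op=0xf:4|rd=4:4|imm=7:8 → word f407h → f4 07
7. eor fields op=0x3:4|rd=2:4|rs=3:4|pad=0:4 → word 3230h → 32 30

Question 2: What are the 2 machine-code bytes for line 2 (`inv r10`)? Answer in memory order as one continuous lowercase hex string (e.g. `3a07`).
8a00

2. inv fields op=0x8:4|rd=10:4|pad=0:8 → word 8a00h → 8a 00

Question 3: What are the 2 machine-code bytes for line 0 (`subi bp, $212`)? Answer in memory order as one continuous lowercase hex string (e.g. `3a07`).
d6d4

L0: subi op=0xd:4|rd=6:4|imm=212:8 ⇒ 0xd6d4 ⇒ big d6 d4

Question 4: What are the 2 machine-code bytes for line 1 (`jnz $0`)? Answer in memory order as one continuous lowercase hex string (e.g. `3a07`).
L1: jnz op=0x0:4|imm=0:12 ⇒ 0x0000 ⇒ big 00 00

0000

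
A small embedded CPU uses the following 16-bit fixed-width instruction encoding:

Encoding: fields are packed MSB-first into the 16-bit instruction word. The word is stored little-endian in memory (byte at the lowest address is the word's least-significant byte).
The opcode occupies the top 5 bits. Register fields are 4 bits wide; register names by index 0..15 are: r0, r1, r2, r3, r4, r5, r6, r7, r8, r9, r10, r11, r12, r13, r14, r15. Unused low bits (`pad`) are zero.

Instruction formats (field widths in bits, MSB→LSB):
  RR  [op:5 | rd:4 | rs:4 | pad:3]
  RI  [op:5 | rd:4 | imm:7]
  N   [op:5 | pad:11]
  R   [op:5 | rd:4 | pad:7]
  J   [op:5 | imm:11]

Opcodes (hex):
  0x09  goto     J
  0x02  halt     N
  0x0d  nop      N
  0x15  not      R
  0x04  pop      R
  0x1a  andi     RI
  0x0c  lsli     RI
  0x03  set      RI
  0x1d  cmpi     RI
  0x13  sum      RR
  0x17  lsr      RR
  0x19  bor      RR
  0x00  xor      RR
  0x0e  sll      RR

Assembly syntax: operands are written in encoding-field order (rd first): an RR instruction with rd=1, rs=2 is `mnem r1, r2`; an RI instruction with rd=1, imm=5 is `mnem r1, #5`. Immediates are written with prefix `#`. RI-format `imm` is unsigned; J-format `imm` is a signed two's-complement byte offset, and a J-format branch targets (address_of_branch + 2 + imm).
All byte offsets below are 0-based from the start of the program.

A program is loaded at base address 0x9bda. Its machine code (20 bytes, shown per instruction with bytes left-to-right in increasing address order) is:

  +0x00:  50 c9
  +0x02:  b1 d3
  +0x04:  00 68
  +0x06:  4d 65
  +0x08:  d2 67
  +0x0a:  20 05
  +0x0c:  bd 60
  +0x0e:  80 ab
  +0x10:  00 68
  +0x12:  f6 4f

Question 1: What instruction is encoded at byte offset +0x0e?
not r7

+0x0e: 80 ab ⇒ word 0xab80 (little)
  top 5b → 0x15 → not [R]
  rd: (w>>7)&0xf=0x7 → r7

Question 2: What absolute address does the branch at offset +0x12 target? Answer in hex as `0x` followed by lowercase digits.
[12] f6 4f → 0x4ff6
  top 5b → 0x9 → goto [J]
  [10:0] imm=2038 (s11→-10) = #-10
  target = base 0x9bda + off 0x12 + 2 + imm -10 = 0x9be4

0x9be4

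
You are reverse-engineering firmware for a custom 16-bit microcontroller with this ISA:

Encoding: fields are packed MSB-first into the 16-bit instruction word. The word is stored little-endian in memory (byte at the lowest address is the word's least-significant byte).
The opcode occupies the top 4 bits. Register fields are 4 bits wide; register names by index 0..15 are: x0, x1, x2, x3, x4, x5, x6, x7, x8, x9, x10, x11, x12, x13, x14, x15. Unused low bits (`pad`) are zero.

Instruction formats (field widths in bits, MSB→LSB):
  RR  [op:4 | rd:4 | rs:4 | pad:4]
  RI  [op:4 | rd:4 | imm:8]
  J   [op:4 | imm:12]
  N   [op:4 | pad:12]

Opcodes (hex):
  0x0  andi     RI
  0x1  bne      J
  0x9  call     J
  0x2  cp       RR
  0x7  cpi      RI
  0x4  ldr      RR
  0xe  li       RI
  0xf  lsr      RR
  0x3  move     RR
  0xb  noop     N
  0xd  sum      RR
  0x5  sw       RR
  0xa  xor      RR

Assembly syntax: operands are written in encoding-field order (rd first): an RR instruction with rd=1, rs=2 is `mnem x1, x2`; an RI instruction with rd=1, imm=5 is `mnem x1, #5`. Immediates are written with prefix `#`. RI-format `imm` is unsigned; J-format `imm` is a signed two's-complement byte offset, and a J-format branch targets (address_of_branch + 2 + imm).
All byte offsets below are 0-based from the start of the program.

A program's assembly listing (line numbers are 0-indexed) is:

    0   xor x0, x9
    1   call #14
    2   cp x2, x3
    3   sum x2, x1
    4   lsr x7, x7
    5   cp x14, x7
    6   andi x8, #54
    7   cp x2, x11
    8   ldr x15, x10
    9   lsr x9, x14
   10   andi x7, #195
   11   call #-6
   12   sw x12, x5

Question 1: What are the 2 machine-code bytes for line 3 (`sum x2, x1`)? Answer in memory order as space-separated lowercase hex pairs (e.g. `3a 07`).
10 d2

L3: sum op=0xd:4|rd=2:4|rs=1:4|pad=0:4 ⇒ 0xd210 ⇒ little 10 d2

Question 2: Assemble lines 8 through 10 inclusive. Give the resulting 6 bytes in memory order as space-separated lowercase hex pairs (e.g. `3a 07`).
a0 4f e0 f9 c3 07

8. ldr fields op=0x4:4|rd=15:4|rs=10:4|pad=0:4 → word 4fa0h → a0 4f
9. lsr fields op=0xf:4|rd=9:4|rs=14:4|pad=0:4 → word f9e0h → e0 f9
10. andi fields op=0x0:4|rd=7:4|imm=195:8 → word 07c3h → c3 07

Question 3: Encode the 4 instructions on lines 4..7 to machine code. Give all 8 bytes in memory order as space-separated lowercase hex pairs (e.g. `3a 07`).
70 f7 70 2e 36 08 b0 22

4. lsr fields op=0xf:4|rd=7:4|rs=7:4|pad=0:4 → word f770h → 70 f7
5. cp fields op=0x2:4|rd=14:4|rs=7:4|pad=0:4 → word 2e70h → 70 2e
6. andi fields op=0x0:4|rd=8:4|imm=54:8 → word 0836h → 36 08
7. cp fields op=0x2:4|rd=2:4|rs=11:4|pad=0:4 → word 22b0h → b0 22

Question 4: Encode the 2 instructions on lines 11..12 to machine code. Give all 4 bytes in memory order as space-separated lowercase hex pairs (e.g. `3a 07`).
fa 9f 50 5c

line 11 (call): pack op=0x9:4|imm=-6:12 = 0x9ffa; little→ fa 9f
line 12 (sw): pack op=0x5:4|rd=12:4|rs=5:4|pad=0:4 = 0x5c50; little→ 50 5c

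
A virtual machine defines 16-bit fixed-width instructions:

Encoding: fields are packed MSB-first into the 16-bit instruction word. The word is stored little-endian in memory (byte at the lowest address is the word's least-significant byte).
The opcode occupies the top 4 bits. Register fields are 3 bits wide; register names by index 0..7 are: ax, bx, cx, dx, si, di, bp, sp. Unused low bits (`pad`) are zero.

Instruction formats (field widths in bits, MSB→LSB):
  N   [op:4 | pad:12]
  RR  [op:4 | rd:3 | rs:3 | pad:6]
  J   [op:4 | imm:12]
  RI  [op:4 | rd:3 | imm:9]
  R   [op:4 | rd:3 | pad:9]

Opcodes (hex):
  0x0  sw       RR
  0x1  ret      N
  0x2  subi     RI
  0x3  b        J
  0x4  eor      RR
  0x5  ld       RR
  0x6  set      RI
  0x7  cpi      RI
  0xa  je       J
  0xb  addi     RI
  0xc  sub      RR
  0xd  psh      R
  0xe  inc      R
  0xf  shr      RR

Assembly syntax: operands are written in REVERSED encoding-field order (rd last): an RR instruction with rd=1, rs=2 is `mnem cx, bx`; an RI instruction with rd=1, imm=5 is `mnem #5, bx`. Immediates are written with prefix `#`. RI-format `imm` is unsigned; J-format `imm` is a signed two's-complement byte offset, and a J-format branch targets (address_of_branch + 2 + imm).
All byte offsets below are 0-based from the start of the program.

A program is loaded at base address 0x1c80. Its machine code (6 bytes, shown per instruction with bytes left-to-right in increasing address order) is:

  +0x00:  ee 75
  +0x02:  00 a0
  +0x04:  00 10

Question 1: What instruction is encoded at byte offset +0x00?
[00] ee 75 → 0x75ee
  opcode bits[15:12]=0x7: cpi/RI
  rd: (w>>9)&0x7=0x2 → cx
  imm: (w>>0)&0x1ff=0x1ee → #494

cpi #494, cx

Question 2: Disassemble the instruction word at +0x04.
ret

[04] 00 10 → 0x1000
  top 4b → 0x1 → ret [N]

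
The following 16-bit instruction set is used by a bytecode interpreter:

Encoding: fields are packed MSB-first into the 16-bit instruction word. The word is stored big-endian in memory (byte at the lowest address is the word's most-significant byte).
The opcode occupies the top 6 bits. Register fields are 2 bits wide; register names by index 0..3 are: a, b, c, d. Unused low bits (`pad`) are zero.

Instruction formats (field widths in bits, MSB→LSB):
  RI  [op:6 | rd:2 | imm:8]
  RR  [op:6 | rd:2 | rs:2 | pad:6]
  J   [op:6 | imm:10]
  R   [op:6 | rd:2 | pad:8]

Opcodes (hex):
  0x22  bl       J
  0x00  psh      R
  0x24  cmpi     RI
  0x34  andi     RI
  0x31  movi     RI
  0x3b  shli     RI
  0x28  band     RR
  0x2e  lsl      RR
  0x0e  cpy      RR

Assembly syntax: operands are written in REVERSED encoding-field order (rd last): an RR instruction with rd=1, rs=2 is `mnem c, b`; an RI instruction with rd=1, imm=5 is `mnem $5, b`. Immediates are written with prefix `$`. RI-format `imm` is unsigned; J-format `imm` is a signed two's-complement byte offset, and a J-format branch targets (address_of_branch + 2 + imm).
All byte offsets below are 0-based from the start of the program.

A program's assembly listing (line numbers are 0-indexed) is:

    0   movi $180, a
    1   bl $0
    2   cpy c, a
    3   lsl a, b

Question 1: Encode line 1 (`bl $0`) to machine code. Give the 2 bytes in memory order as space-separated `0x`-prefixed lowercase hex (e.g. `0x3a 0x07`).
0x88 0x00

line 1 (bl): pack op=0x22:6|imm=0:10 = 0x8800; big→ 88 00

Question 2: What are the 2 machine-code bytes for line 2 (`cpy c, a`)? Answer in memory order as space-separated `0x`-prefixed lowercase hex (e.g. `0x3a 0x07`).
L2: cpy op=0xe:6|rd=0:2|rs=2:2|pad=0:6 ⇒ 0x3880 ⇒ big 38 80

0x38 0x80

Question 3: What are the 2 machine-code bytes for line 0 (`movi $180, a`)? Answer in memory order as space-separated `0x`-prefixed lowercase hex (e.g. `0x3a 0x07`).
0xc4 0xb4

0. movi fields op=0x31:6|rd=0:2|imm=180:8 → word c4b4h → c4 b4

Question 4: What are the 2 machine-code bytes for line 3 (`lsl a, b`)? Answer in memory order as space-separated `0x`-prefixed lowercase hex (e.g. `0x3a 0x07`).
0xb9 0x00

line 3 (lsl): pack op=0x2e:6|rd=1:2|rs=0:2|pad=0:6 = 0xb900; big→ b9 00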